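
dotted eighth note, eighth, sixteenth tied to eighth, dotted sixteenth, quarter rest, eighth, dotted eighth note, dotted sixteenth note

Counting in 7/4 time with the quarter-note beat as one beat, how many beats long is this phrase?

5

One quarter-note beat = 8 thirty-second notes.
In thirty-second notes: dotted eighth note = 6; eighth = 4; sixteenth tied to eighth (sixteenth + eighth) = 6; dotted sixteenth = 3; quarter rest = 8; eighth = 4; dotted eighth note = 6; dotted sixteenth note = 3.
Total: 6 + 4 + 6 + 3 + 8 + 4 + 6 + 3 = 40.
40 ÷ 8 = 5 beats.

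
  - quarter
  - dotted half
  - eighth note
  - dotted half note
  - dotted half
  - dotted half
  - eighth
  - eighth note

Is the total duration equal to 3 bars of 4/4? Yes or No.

One bar of 4/4 = 8 eighth notes, so 3 bars = 24.
Working in eighth notes: quarter = 2; dotted half = 6; eighth note = 1; dotted half note = 6; dotted half = 6; dotted half = 6; eighth = 1; eighth note = 1.
Total: 2 + 6 + 1 + 6 + 6 + 6 + 1 + 1 = 29.
29 exceeds 24, so the answer is No.

No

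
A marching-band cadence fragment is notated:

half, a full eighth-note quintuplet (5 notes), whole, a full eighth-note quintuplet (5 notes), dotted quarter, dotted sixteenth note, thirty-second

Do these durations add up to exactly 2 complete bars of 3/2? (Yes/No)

Yes

One bar of 3/2 = 48 thirty-second notes, so 2 bars = 96.
In thirty-second notes: half = 16; a full eighth-note quintuplet (5 notes) (five quintuplet eighths span one half) = 16; whole = 32; a full eighth-note quintuplet (5 notes) (five quintuplet eighths span one half) = 16; dotted quarter = 12; dotted sixteenth note = 3; thirty-second = 1.
Altogether 16 + 16 + 32 + 16 + 12 + 3 + 1 = 96.
96 equals 96, so the answer is Yes.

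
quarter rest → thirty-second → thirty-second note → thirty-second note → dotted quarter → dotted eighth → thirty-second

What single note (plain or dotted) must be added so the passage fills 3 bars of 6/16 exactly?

dotted eighth note

3 bars of 6/16 = 36 thirty-second notes.
In thirty-second notes: quarter rest = 8; thirty-second = 1; thirty-second note = 1; thirty-second note = 1; dotted quarter = 12; dotted eighth = 6; thirty-second = 1.
Altogether 8 + 1 + 1 + 1 + 12 + 6 + 1 = 30.
Remaining: 36 − 30 = 6 thirty-second notes, which is a dotted eighth note.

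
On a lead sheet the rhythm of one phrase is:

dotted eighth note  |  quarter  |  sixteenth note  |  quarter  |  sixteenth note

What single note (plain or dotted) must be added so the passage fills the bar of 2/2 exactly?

The bar of 2/2 = 16 sixteenth notes.
Convert each value to sixteenth notes: dotted eighth note = 3; quarter = 4; sixteenth note = 1; quarter = 4; sixteenth note = 1.
Total: 3 + 4 + 1 + 4 + 1 = 13.
Remaining: 16 − 13 = 3 sixteenth notes, which is a dotted eighth note.

dotted eighth note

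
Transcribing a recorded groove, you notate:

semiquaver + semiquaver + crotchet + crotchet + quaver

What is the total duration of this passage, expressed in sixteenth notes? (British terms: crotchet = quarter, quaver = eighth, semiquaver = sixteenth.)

In sixteenth notes: semiquaver = 1; semiquaver = 1; crotchet = 4; crotchet = 4; quaver = 2.
Adding: 1 + 1 + 4 + 4 + 2 = 12 sixteenth notes.

12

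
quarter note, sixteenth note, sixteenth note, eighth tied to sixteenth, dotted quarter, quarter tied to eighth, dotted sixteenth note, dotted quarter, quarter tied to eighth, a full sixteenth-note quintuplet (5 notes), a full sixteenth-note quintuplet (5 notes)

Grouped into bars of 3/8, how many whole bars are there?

7

One bar of 3/8 = 12 thirty-second notes.
Each duration in thirty-second notes: quarter note = 8; sixteenth note = 2; sixteenth note = 2; eighth tied to sixteenth (eighth + sixteenth) = 6; dotted quarter = 12; quarter tied to eighth (quarter + eighth) = 12; dotted sixteenth note = 3; dotted quarter = 12; quarter tied to eighth (quarter + eighth) = 12; a full sixteenth-note quintuplet (5 notes) (five quintuplet sixteenths span one quarter) = 8; a full sixteenth-note quintuplet (5 notes) (five quintuplet sixteenths span one quarter) = 8.
Sum: 8 + 2 + 2 + 6 + 12 + 12 + 3 + 12 + 12 + 8 + 8 = 85.
85 ÷ 12 = 7 complete bars with 1 left over.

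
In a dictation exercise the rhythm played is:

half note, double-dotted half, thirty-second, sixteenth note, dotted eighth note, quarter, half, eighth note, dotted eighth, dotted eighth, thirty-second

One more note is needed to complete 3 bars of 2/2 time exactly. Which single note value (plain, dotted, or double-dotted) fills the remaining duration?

3 bars of 2/2 = 96 thirty-second notes.
Express everything in thirty-second notes: half note = 16; double-dotted half = 28; thirty-second = 1; sixteenth note = 2; dotted eighth note = 6; quarter = 8; half = 16; eighth note = 4; dotted eighth = 6; dotted eighth = 6; thirty-second = 1.
Altogether 16 + 28 + 1 + 2 + 6 + 8 + 16 + 4 + 6 + 6 + 1 = 94.
Remaining: 96 − 94 = 2 thirty-second notes, which is a sixteenth note.

sixteenth note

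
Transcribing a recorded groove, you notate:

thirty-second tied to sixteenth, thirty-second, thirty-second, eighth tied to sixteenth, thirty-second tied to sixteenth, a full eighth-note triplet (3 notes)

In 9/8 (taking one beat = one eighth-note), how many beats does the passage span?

5.5

One eighth-note beat = 4 thirty-second notes.
In thirty-second notes: thirty-second tied to sixteenth (thirty-second + sixteenth) = 3; thirty-second = 1; thirty-second = 1; eighth tied to sixteenth (eighth + sixteenth) = 6; thirty-second tied to sixteenth (thirty-second + sixteenth) = 3; a full eighth-note triplet (3 notes) (three triplet eighths span one quarter) = 8.
Sum: 3 + 1 + 1 + 6 + 3 + 8 = 22.
22 ÷ 4 = 5.5 beats.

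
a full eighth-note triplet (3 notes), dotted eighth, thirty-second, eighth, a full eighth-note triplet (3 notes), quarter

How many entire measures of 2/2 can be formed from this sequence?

1

One bar of 2/2 = 32 thirty-second notes.
Each duration in thirty-second notes: a full eighth-note triplet (3 notes) (three triplet eighths span one quarter) = 8; dotted eighth = 6; thirty-second = 1; eighth = 4; a full eighth-note triplet (3 notes) (three triplet eighths span one quarter) = 8; quarter = 8.
Sum: 8 + 6 + 1 + 4 + 8 + 8 = 35.
35 ÷ 32 = 1 complete bar with 3 left over.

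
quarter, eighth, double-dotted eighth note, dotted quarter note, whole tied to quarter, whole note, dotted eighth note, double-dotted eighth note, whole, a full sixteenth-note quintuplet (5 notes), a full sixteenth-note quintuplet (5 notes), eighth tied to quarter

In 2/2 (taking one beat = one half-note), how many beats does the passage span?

One half-note beat = 16 thirty-second notes.
Each duration in thirty-second notes: quarter = 8; eighth = 4; double-dotted eighth note = 7; dotted quarter note = 12; whole tied to quarter (whole + quarter) = 40; whole note = 32; dotted eighth note = 6; double-dotted eighth note = 7; whole = 32; a full sixteenth-note quintuplet (5 notes) (five quintuplet sixteenths span one quarter) = 8; a full sixteenth-note quintuplet (5 notes) (five quintuplet sixteenths span one quarter) = 8; eighth tied to quarter (eighth + quarter) = 12.
Altogether 8 + 4 + 7 + 12 + 40 + 32 + 6 + 7 + 32 + 8 + 8 + 12 = 176.
176 ÷ 16 = 11 beats.

11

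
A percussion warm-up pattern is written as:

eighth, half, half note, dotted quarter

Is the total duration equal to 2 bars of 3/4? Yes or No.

Yes

One bar of 3/4 = 6 eighth notes, so 2 bars = 12.
Each duration in eighth notes: eighth = 1; half = 4; half note = 4; dotted quarter = 3.
Total: 1 + 4 + 4 + 3 = 12.
12 equals 12, so the answer is Yes.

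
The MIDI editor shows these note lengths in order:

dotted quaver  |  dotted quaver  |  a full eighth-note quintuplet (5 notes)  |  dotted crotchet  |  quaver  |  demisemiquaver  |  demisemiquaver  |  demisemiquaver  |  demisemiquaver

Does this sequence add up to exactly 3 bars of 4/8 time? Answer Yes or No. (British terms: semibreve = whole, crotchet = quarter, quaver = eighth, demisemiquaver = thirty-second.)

Yes

One bar of 4/8 = 16 thirty-second notes, so 3 bars = 48.
Express everything in thirty-second notes: dotted quaver = 6; dotted quaver = 6; a full eighth-note quintuplet (5 notes) (five quintuplet eighths span one half) = 16; dotted crotchet = 12; quaver = 4; demisemiquaver = 1; demisemiquaver = 1; demisemiquaver = 1; demisemiquaver = 1.
Adding: 6 + 6 + 16 + 12 + 4 + 1 + 1 + 1 + 1 = 48.
48 equals 48, so the answer is Yes.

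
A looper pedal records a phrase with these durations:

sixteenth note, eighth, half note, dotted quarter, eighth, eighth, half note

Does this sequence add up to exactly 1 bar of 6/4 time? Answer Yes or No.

One bar of 6/4 = 24 sixteenth notes.
In sixteenth notes: sixteenth note = 1; eighth = 2; half note = 8; dotted quarter = 6; eighth = 2; eighth = 2; half note = 8.
Total: 1 + 2 + 8 + 6 + 2 + 2 + 8 = 29.
29 exceeds 24, so the answer is No.

No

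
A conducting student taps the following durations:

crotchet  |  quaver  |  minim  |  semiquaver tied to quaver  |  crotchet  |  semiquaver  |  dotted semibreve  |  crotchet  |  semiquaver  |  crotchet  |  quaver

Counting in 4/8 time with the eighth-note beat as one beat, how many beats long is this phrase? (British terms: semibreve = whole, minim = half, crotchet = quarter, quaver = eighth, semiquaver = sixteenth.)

One eighth-note beat = 2 sixteenth notes.
Express everything in sixteenth notes: crotchet = 4; quaver = 2; minim = 8; semiquaver tied to quaver (semiquaver + quaver) = 3; crotchet = 4; semiquaver = 1; dotted semibreve = 24; crotchet = 4; semiquaver = 1; crotchet = 4; quaver = 2.
Altogether 4 + 2 + 8 + 3 + 4 + 1 + 24 + 4 + 1 + 4 + 2 = 57.
57 ÷ 2 = 28.5 beats.

28.5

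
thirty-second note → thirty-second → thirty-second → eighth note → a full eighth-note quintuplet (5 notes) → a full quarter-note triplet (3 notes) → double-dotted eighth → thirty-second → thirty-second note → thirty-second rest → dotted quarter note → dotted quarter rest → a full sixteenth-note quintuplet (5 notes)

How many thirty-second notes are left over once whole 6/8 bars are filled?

9

One bar of 6/8 = 24 thirty-second notes.
Working in thirty-second notes: thirty-second note = 1; thirty-second = 1; thirty-second = 1; eighth note = 4; a full eighth-note quintuplet (5 notes) (five quintuplet eighths span one half) = 16; a full quarter-note triplet (3 notes) (three triplet quarters span one half) = 16; double-dotted eighth = 7; thirty-second = 1; thirty-second note = 1; thirty-second rest = 1; dotted quarter note = 12; dotted quarter rest = 12; a full sixteenth-note quintuplet (5 notes) (five quintuplet sixteenths span one quarter) = 8.
Sum: 1 + 1 + 1 + 4 + 16 + 16 + 7 + 1 + 1 + 1 + 12 + 12 + 8 = 81.
81 ÷ 24 = 3 complete bars with 9 thirty-second notes remaining.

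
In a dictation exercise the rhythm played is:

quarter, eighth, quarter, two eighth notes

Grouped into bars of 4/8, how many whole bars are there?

1

One bar of 4/8 = 4 eighth notes.
Working in eighth notes: quarter = 2; eighth = 1; quarter = 2; eighth note = 1; eighth note = 1.
Total: 2 + 1 + 2 + 1 + 1 = 7.
7 ÷ 4 = 1 complete bar with 3 left over.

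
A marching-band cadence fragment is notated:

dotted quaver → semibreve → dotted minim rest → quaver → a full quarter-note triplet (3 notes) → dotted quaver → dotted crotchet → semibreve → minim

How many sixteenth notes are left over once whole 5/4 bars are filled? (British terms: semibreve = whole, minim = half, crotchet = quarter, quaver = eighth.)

14

One bar of 5/4 = 20 sixteenth notes.
Working in sixteenth notes: dotted quaver = 3; semibreve = 16; dotted minim rest = 12; quaver = 2; a full quarter-note triplet (3 notes) (three triplet quarters span one half) = 8; dotted quaver = 3; dotted crotchet = 6; semibreve = 16; minim = 8.
Adding: 3 + 16 + 12 + 2 + 8 + 3 + 6 + 16 + 8 = 74.
74 ÷ 20 = 3 complete bars with 14 sixteenth notes remaining.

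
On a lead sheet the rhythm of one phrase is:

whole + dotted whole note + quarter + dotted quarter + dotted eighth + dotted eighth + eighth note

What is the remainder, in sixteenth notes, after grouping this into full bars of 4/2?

26

One bar of 4/2 = 32 sixteenth notes.
Express everything in sixteenth notes: whole = 16; dotted whole note = 24; quarter = 4; dotted quarter = 6; dotted eighth = 3; dotted eighth = 3; eighth note = 2.
Total: 16 + 24 + 4 + 6 + 3 + 3 + 2 = 58.
58 ÷ 32 = 1 complete bar with 26 sixteenth notes remaining.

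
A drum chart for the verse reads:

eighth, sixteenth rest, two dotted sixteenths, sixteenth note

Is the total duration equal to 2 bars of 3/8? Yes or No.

No

One bar of 3/8 = 12 thirty-second notes, so 2 bars = 24.
Working in thirty-second notes: eighth = 4; sixteenth rest = 2; dotted sixteenth = 3; dotted sixteenth = 3; sixteenth note = 2.
Altogether 4 + 2 + 3 + 3 + 2 = 14.
14 falls short of 24, so the answer is No.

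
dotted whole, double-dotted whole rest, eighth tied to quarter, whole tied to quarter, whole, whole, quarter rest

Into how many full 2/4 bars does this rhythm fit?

14

One bar of 2/4 = 4 eighth notes.
Convert each value to eighth notes: dotted whole = 12; double-dotted whole rest = 14; eighth tied to quarter (eighth + quarter) = 3; whole tied to quarter (whole + quarter) = 10; whole = 8; whole = 8; quarter rest = 2.
Sum: 12 + 14 + 3 + 10 + 8 + 8 + 2 = 57.
57 ÷ 4 = 14 complete bars with 1 left over.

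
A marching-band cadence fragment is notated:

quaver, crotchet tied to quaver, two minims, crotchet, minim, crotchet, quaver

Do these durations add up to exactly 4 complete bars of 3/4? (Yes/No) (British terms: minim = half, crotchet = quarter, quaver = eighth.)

No

One bar of 3/4 = 6 eighth notes, so 4 bars = 24.
Working in eighth notes: quaver = 1; crotchet tied to quaver (crotchet + quaver) = 3; minim = 4; minim = 4; crotchet = 2; minim = 4; crotchet = 2; quaver = 1.
Sum: 1 + 3 + 4 + 4 + 2 + 4 + 2 + 1 = 21.
21 falls short of 24, so the answer is No.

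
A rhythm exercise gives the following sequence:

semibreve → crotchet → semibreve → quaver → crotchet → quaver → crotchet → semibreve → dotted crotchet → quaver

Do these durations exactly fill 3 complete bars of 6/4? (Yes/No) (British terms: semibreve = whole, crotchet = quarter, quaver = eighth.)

One bar of 6/4 = 12 eighth notes, so 3 bars = 36.
In eighth notes: semibreve = 8; crotchet = 2; semibreve = 8; quaver = 1; crotchet = 2; quaver = 1; crotchet = 2; semibreve = 8; dotted crotchet = 3; quaver = 1.
Altogether 8 + 2 + 8 + 1 + 2 + 1 + 2 + 8 + 3 + 1 = 36.
36 equals 36, so the answer is Yes.

Yes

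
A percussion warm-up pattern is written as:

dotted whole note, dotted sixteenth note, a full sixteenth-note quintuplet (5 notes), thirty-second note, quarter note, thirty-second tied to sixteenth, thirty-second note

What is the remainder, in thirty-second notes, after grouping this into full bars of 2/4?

8

One bar of 2/4 = 16 thirty-second notes.
Convert each value to thirty-second notes: dotted whole note = 48; dotted sixteenth note = 3; a full sixteenth-note quintuplet (5 notes) (five quintuplet sixteenths span one quarter) = 8; thirty-second note = 1; quarter note = 8; thirty-second tied to sixteenth (thirty-second + sixteenth) = 3; thirty-second note = 1.
Adding: 48 + 3 + 8 + 1 + 8 + 3 + 1 = 72.
72 ÷ 16 = 4 complete bars with 8 thirty-second notes remaining.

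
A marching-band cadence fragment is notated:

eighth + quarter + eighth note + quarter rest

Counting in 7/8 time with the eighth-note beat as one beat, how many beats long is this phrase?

6

One eighth-note beat = 2 sixteenth notes.
Working in sixteenth notes: eighth = 2; quarter = 4; eighth note = 2; quarter rest = 4.
Total: 2 + 4 + 2 + 4 = 12.
12 ÷ 2 = 6 beats.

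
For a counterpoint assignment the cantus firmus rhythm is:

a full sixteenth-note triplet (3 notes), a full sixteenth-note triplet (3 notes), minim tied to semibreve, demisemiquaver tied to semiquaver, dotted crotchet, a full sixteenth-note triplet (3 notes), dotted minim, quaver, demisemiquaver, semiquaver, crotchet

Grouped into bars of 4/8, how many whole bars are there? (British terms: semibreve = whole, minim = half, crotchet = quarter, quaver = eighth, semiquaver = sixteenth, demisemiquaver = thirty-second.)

One bar of 4/8 = 16 thirty-second notes.
Express everything in thirty-second notes: a full sixteenth-note triplet (3 notes) (three triplet sixteenths span one eighth) = 4; a full sixteenth-note triplet (3 notes) (three triplet sixteenths span one eighth) = 4; minim tied to semibreve (minim + semibreve) = 48; demisemiquaver tied to semiquaver (demisemiquaver + semiquaver) = 3; dotted crotchet = 12; a full sixteenth-note triplet (3 notes) (three triplet sixteenths span one eighth) = 4; dotted minim = 24; quaver = 4; demisemiquaver = 1; semiquaver = 2; crotchet = 8.
Adding: 4 + 4 + 48 + 3 + 12 + 4 + 24 + 4 + 1 + 2 + 8 = 114.
114 ÷ 16 = 7 complete bars with 2 left over.

7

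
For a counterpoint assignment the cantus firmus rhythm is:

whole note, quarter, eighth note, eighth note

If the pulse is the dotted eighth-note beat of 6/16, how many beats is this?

One dotted eighth-note beat = 3 sixteenth notes.
Working in sixteenth notes: whole note = 16; quarter = 4; eighth note = 2; eighth note = 2.
Total: 16 + 4 + 2 + 2 = 24.
24 ÷ 3 = 8 beats.

8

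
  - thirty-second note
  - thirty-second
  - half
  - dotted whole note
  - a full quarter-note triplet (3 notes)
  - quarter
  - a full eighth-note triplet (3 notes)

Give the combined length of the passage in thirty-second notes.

Convert each value to thirty-second notes: thirty-second note = 1; thirty-second = 1; half = 16; dotted whole note = 48; a full quarter-note triplet (3 notes) (three triplet quarters span one half) = 16; quarter = 8; a full eighth-note triplet (3 notes) (three triplet eighths span one quarter) = 8.
Total: 1 + 1 + 16 + 48 + 16 + 8 + 8 = 98 thirty-second notes.

98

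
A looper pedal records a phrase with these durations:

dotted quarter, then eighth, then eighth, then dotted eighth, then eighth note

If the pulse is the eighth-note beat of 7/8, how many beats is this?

7.5

One eighth-note beat = 2 sixteenth notes.
Each duration in sixteenth notes: dotted quarter = 6; eighth = 2; eighth = 2; dotted eighth = 3; eighth note = 2.
Total: 6 + 2 + 2 + 3 + 2 = 15.
15 ÷ 2 = 7.5 beats.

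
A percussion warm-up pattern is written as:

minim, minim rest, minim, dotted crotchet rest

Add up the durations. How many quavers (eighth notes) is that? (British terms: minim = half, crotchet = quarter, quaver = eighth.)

Working in eighth notes: minim = 4; minim rest = 4; minim = 4; dotted crotchet rest = 3.
Adding: 4 + 4 + 4 + 3 = 15 eighth notes.

15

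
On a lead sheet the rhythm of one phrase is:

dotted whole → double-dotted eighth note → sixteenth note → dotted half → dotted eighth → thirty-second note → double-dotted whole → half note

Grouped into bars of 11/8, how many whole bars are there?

One bar of 11/8 = 44 thirty-second notes.
Convert each value to thirty-second notes: dotted whole = 48; double-dotted eighth note = 7; sixteenth note = 2; dotted half = 24; dotted eighth = 6; thirty-second note = 1; double-dotted whole = 56; half note = 16.
Altogether 48 + 7 + 2 + 24 + 6 + 1 + 56 + 16 = 160.
160 ÷ 44 = 3 complete bars with 28 left over.

3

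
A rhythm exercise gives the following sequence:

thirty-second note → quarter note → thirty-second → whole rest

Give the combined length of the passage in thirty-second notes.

In thirty-second notes: thirty-second note = 1; quarter note = 8; thirty-second = 1; whole rest = 32.
Sum: 1 + 8 + 1 + 32 = 42 thirty-second notes.

42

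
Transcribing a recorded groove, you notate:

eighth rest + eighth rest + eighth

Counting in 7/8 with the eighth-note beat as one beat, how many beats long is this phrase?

3

One eighth-note beat = 2 sixteenth notes.
Working in sixteenth notes: eighth rest = 2; eighth rest = 2; eighth = 2.
Sum: 2 + 2 + 2 = 6.
6 ÷ 2 = 3 beats.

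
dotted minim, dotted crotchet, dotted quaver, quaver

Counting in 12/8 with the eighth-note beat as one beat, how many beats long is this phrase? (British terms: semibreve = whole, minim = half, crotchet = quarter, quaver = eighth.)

One eighth-note beat = 2 sixteenth notes.
Convert each value to sixteenth notes: dotted minim = 12; dotted crotchet = 6; dotted quaver = 3; quaver = 2.
Total: 12 + 6 + 3 + 2 = 23.
23 ÷ 2 = 11.5 beats.

11.5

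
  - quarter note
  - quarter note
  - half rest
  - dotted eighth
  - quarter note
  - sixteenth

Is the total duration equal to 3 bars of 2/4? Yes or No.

Yes

One bar of 2/4 = 8 sixteenth notes, so 3 bars = 24.
Working in sixteenth notes: quarter note = 4; quarter note = 4; half rest = 8; dotted eighth = 3; quarter note = 4; sixteenth = 1.
Total: 4 + 4 + 8 + 3 + 4 + 1 = 24.
24 equals 24, so the answer is Yes.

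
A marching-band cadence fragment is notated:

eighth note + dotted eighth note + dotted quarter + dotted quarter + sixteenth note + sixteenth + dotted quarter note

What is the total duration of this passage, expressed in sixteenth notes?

25

Express everything in sixteenth notes: eighth note = 2; dotted eighth note = 3; dotted quarter = 6; dotted quarter = 6; sixteenth note = 1; sixteenth = 1; dotted quarter note = 6.
Total: 2 + 3 + 6 + 6 + 1 + 1 + 6 = 25 sixteenth notes.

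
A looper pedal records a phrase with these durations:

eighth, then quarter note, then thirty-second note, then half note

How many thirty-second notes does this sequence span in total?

Convert each value to thirty-second notes: eighth = 4; quarter note = 8; thirty-second note = 1; half note = 16.
Altogether 4 + 8 + 1 + 16 = 29 thirty-second notes.

29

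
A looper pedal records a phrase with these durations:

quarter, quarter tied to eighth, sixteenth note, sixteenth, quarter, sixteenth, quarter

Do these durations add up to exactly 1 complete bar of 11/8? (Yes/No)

No

One bar of 11/8 = 22 sixteenth notes.
Express everything in sixteenth notes: quarter = 4; quarter tied to eighth (quarter + eighth) = 6; sixteenth note = 1; sixteenth = 1; quarter = 4; sixteenth = 1; quarter = 4.
Adding: 4 + 6 + 1 + 1 + 4 + 1 + 4 = 21.
21 falls short of 22, so the answer is No.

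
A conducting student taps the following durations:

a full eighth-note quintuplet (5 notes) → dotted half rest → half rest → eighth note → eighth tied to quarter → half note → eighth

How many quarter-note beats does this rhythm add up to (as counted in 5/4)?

11.5

One quarter-note beat = 2 eighth notes.
Express everything in eighth notes: a full eighth-note quintuplet (5 notes) (five quintuplet eighths span one half) = 4; dotted half rest = 6; half rest = 4; eighth note = 1; eighth tied to quarter (eighth + quarter) = 3; half note = 4; eighth = 1.
Altogether 4 + 6 + 4 + 1 + 3 + 4 + 1 = 23.
23 ÷ 2 = 11.5 beats.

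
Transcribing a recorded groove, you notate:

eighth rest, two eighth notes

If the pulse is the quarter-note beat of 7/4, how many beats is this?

One quarter-note beat = 2 eighth notes.
In eighth notes: eighth rest = 1; eighth note = 1; eighth note = 1.
Altogether 1 + 1 + 1 = 3.
3 ÷ 2 = 1.5 beats.

1.5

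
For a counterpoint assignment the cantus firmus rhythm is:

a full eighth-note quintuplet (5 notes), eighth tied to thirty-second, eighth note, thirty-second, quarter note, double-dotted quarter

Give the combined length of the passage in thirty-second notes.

48

Working in thirty-second notes: a full eighth-note quintuplet (5 notes) (five quintuplet eighths span one half) = 16; eighth tied to thirty-second (eighth + thirty-second) = 5; eighth note = 4; thirty-second = 1; quarter note = 8; double-dotted quarter = 14.
Adding: 16 + 5 + 4 + 1 + 8 + 14 = 48 thirty-second notes.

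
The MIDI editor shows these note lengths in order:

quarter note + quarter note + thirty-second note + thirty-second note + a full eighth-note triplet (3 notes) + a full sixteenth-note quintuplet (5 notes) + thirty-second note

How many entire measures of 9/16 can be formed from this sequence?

One bar of 9/16 = 18 thirty-second notes.
Convert each value to thirty-second notes: quarter note = 8; quarter note = 8; thirty-second note = 1; thirty-second note = 1; a full eighth-note triplet (3 notes) (three triplet eighths span one quarter) = 8; a full sixteenth-note quintuplet (5 notes) (five quintuplet sixteenths span one quarter) = 8; thirty-second note = 1.
Adding: 8 + 8 + 1 + 1 + 8 + 8 + 1 = 35.
35 ÷ 18 = 1 complete bar with 17 left over.

1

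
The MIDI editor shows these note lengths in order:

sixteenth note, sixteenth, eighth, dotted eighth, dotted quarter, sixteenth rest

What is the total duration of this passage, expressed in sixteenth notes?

In sixteenth notes: sixteenth note = 1; sixteenth = 1; eighth = 2; dotted eighth = 3; dotted quarter = 6; sixteenth rest = 1.
Adding: 1 + 1 + 2 + 3 + 6 + 1 = 14 sixteenth notes.

14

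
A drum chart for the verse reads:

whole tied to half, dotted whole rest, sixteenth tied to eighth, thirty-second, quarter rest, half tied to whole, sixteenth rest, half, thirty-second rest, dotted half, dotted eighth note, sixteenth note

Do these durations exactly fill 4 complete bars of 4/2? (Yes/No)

One bar of 4/2 = 64 thirty-second notes, so 4 bars = 256.
Express everything in thirty-second notes: whole tied to half (whole + half) = 48; dotted whole rest = 48; sixteenth tied to eighth (sixteenth + eighth) = 6; thirty-second = 1; quarter rest = 8; half tied to whole (half + whole) = 48; sixteenth rest = 2; half = 16; thirty-second rest = 1; dotted half = 24; dotted eighth note = 6; sixteenth note = 2.
Sum: 48 + 48 + 6 + 1 + 8 + 48 + 2 + 16 + 1 + 24 + 6 + 2 = 210.
210 falls short of 256, so the answer is No.

No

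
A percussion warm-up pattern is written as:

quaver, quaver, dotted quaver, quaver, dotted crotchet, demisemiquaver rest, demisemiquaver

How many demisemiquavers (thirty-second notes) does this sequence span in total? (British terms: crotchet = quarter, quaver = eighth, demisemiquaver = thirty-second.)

32

Each duration in thirty-second notes: quaver = 4; quaver = 4; dotted quaver = 6; quaver = 4; dotted crotchet = 12; demisemiquaver rest = 1; demisemiquaver = 1.
Adding: 4 + 4 + 6 + 4 + 12 + 1 + 1 = 32 thirty-second notes.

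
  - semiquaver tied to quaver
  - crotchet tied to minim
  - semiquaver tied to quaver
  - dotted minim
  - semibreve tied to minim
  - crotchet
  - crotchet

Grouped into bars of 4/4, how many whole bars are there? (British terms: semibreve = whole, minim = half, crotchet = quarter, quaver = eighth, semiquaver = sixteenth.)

3

One bar of 4/4 = 16 sixteenth notes.
Convert each value to sixteenth notes: semiquaver tied to quaver (semiquaver + quaver) = 3; crotchet tied to minim (crotchet + minim) = 12; semiquaver tied to quaver (semiquaver + quaver) = 3; dotted minim = 12; semibreve tied to minim (semibreve + minim) = 24; crotchet = 4; crotchet = 4.
Adding: 3 + 12 + 3 + 12 + 24 + 4 + 4 = 62.
62 ÷ 16 = 3 complete bars with 14 left over.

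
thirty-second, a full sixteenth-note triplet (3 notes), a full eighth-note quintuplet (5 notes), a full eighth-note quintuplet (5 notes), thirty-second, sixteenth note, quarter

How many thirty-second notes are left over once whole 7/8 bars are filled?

20

One bar of 7/8 = 28 thirty-second notes.
Working in thirty-second notes: thirty-second = 1; a full sixteenth-note triplet (3 notes) (three triplet sixteenths span one eighth) = 4; a full eighth-note quintuplet (5 notes) (five quintuplet eighths span one half) = 16; a full eighth-note quintuplet (5 notes) (five quintuplet eighths span one half) = 16; thirty-second = 1; sixteenth note = 2; quarter = 8.
Adding: 1 + 4 + 16 + 16 + 1 + 2 + 8 = 48.
48 ÷ 28 = 1 complete bar with 20 thirty-second notes remaining.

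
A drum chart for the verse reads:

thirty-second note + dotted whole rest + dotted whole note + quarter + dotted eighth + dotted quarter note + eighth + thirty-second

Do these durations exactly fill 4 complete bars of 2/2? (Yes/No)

One bar of 2/2 = 32 thirty-second notes, so 4 bars = 128.
Express everything in thirty-second notes: thirty-second note = 1; dotted whole rest = 48; dotted whole note = 48; quarter = 8; dotted eighth = 6; dotted quarter note = 12; eighth = 4; thirty-second = 1.
Total: 1 + 48 + 48 + 8 + 6 + 12 + 4 + 1 = 128.
128 equals 128, so the answer is Yes.

Yes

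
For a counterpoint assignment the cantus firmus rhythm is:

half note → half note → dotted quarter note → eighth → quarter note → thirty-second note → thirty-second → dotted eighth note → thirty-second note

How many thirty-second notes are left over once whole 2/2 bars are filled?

1

One bar of 2/2 = 32 thirty-second notes.
Convert each value to thirty-second notes: half note = 16; half note = 16; dotted quarter note = 12; eighth = 4; quarter note = 8; thirty-second note = 1; thirty-second = 1; dotted eighth note = 6; thirty-second note = 1.
Adding: 16 + 16 + 12 + 4 + 8 + 1 + 1 + 6 + 1 = 65.
65 ÷ 32 = 2 complete bars with 1 thirty-second note remaining.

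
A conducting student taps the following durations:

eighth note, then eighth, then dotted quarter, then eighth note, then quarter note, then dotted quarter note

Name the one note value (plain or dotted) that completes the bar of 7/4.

The bar of 7/4 = 14 eighth notes.
Express everything in eighth notes: eighth note = 1; eighth = 1; dotted quarter = 3; eighth note = 1; quarter note = 2; dotted quarter note = 3.
Altogether 1 + 1 + 3 + 1 + 2 + 3 = 11.
Remaining: 14 − 11 = 3 eighth notes, which is a dotted quarter note.

dotted quarter note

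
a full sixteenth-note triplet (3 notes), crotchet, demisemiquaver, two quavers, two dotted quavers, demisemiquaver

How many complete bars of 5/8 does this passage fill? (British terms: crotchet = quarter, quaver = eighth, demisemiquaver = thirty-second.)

One bar of 5/8 = 20 thirty-second notes.
Each duration in thirty-second notes: a full sixteenth-note triplet (3 notes) (three triplet sixteenths span one eighth) = 4; crotchet = 8; demisemiquaver = 1; quaver = 4; quaver = 4; dotted quaver = 6; dotted quaver = 6; demisemiquaver = 1.
Sum: 4 + 8 + 1 + 4 + 4 + 6 + 6 + 1 = 34.
34 ÷ 20 = 1 complete bar with 14 left over.

1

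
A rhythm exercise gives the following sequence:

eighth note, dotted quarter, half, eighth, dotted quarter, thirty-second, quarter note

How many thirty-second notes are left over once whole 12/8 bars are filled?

9

One bar of 12/8 = 48 thirty-second notes.
Express everything in thirty-second notes: eighth note = 4; dotted quarter = 12; half = 16; eighth = 4; dotted quarter = 12; thirty-second = 1; quarter note = 8.
Sum: 4 + 12 + 16 + 4 + 12 + 1 + 8 = 57.
57 ÷ 48 = 1 complete bar with 9 thirty-second notes remaining.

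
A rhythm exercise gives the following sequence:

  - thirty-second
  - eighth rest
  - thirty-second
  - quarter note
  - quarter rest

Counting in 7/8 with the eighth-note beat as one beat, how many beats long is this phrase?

One eighth-note beat = 4 thirty-second notes.
In thirty-second notes: thirty-second = 1; eighth rest = 4; thirty-second = 1; quarter note = 8; quarter rest = 8.
Sum: 1 + 4 + 1 + 8 + 8 = 22.
22 ÷ 4 = 5.5 beats.

5.5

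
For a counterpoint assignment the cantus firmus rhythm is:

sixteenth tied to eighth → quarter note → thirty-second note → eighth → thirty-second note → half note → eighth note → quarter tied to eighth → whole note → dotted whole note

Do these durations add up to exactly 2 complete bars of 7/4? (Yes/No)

No

One bar of 7/4 = 56 thirty-second notes, so 2 bars = 112.
Convert each value to thirty-second notes: sixteenth tied to eighth (sixteenth + eighth) = 6; quarter note = 8; thirty-second note = 1; eighth = 4; thirty-second note = 1; half note = 16; eighth note = 4; quarter tied to eighth (quarter + eighth) = 12; whole note = 32; dotted whole note = 48.
Sum: 6 + 8 + 1 + 4 + 1 + 16 + 4 + 12 + 32 + 48 = 132.
132 exceeds 112, so the answer is No.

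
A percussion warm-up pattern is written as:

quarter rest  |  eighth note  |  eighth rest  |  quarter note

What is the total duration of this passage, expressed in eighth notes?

6

Each duration in eighth notes: quarter rest = 2; eighth note = 1; eighth rest = 1; quarter note = 2.
Adding: 2 + 1 + 1 + 2 = 6 eighth notes.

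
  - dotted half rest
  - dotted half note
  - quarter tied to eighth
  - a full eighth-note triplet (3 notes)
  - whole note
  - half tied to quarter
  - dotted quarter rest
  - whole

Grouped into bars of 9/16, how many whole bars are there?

9

One bar of 9/16 = 9 sixteenth notes.
In sixteenth notes: dotted half rest = 12; dotted half note = 12; quarter tied to eighth (quarter + eighth) = 6; a full eighth-note triplet (3 notes) (three triplet eighths span one quarter) = 4; whole note = 16; half tied to quarter (half + quarter) = 12; dotted quarter rest = 6; whole = 16.
Adding: 12 + 12 + 6 + 4 + 16 + 12 + 6 + 16 = 84.
84 ÷ 9 = 9 complete bars with 3 left over.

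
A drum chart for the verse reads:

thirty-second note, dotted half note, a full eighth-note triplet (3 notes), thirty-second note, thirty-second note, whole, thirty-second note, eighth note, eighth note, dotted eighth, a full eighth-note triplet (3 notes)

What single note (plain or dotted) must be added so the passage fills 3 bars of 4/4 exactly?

dotted eighth note

3 bars of 4/4 = 96 thirty-second notes.
Each duration in thirty-second notes: thirty-second note = 1; dotted half note = 24; a full eighth-note triplet (3 notes) (three triplet eighths span one quarter) = 8; thirty-second note = 1; thirty-second note = 1; whole = 32; thirty-second note = 1; eighth note = 4; eighth note = 4; dotted eighth = 6; a full eighth-note triplet (3 notes) (three triplet eighths span one quarter) = 8.
Altogether 1 + 24 + 8 + 1 + 1 + 32 + 1 + 4 + 4 + 6 + 8 = 90.
Remaining: 96 − 90 = 6 thirty-second notes, which is a dotted eighth note.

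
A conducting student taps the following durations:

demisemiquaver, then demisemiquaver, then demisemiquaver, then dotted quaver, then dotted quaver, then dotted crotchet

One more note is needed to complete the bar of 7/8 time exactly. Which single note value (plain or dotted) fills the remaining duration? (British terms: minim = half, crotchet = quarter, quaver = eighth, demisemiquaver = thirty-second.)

The bar of 7/8 = 28 thirty-second notes.
Convert each value to thirty-second notes: demisemiquaver = 1; demisemiquaver = 1; demisemiquaver = 1; dotted quaver = 6; dotted quaver = 6; dotted crotchet = 12.
Altogether 1 + 1 + 1 + 6 + 6 + 12 = 27.
Remaining: 28 − 27 = 1 thirty-second note, which is a thirty-second note.

thirty-second note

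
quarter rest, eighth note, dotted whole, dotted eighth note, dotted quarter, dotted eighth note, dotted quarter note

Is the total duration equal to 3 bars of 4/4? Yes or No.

Yes

One bar of 4/4 = 16 sixteenth notes, so 3 bars = 48.
Express everything in sixteenth notes: quarter rest = 4; eighth note = 2; dotted whole = 24; dotted eighth note = 3; dotted quarter = 6; dotted eighth note = 3; dotted quarter note = 6.
Sum: 4 + 2 + 24 + 3 + 6 + 3 + 6 = 48.
48 equals 48, so the answer is Yes.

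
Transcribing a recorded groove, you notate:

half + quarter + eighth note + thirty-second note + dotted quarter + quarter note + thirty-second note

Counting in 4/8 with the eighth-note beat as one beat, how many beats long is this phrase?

12.5

One eighth-note beat = 4 thirty-second notes.
Working in thirty-second notes: half = 16; quarter = 8; eighth note = 4; thirty-second note = 1; dotted quarter = 12; quarter note = 8; thirty-second note = 1.
Total: 16 + 8 + 4 + 1 + 12 + 8 + 1 = 50.
50 ÷ 4 = 12.5 beats.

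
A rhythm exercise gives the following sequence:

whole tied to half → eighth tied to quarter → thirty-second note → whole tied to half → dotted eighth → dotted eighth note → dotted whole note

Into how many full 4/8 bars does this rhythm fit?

One bar of 4/8 = 16 thirty-second notes.
Working in thirty-second notes: whole tied to half (whole + half) = 48; eighth tied to quarter (eighth + quarter) = 12; thirty-second note = 1; whole tied to half (whole + half) = 48; dotted eighth = 6; dotted eighth note = 6; dotted whole note = 48.
Total: 48 + 12 + 1 + 48 + 6 + 6 + 48 = 169.
169 ÷ 16 = 10 complete bars with 9 left over.

10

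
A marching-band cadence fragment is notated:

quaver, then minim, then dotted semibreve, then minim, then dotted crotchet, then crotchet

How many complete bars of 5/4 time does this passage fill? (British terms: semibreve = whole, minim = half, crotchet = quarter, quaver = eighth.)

One bar of 5/4 = 10 eighth notes.
Express everything in eighth notes: quaver = 1; minim = 4; dotted semibreve = 12; minim = 4; dotted crotchet = 3; crotchet = 2.
Total: 1 + 4 + 12 + 4 + 3 + 2 = 26.
26 ÷ 10 = 2 complete bars with 6 left over.

2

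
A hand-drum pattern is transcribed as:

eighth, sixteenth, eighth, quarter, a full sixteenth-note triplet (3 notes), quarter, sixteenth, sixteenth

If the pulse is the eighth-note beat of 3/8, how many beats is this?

8.5

One eighth-note beat = 2 sixteenth notes.
Convert each value to sixteenth notes: eighth = 2; sixteenth = 1; eighth = 2; quarter = 4; a full sixteenth-note triplet (3 notes) (three triplet sixteenths span one eighth) = 2; quarter = 4; sixteenth = 1; sixteenth = 1.
Adding: 2 + 1 + 2 + 4 + 2 + 4 + 1 + 1 = 17.
17 ÷ 2 = 8.5 beats.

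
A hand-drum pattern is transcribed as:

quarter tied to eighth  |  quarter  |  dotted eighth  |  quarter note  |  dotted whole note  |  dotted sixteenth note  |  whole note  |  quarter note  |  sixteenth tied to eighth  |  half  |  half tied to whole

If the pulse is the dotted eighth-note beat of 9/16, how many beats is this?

One dotted eighth-note beat = 6 thirty-second notes.
Each duration in thirty-second notes: quarter tied to eighth (quarter + eighth) = 12; quarter = 8; dotted eighth = 6; quarter note = 8; dotted whole note = 48; dotted sixteenth note = 3; whole note = 32; quarter note = 8; sixteenth tied to eighth (sixteenth + eighth) = 6; half = 16; half tied to whole (half + whole) = 48.
Total: 12 + 8 + 6 + 8 + 48 + 3 + 32 + 8 + 6 + 16 + 48 = 195.
195 ÷ 6 = 32.5 beats.

32.5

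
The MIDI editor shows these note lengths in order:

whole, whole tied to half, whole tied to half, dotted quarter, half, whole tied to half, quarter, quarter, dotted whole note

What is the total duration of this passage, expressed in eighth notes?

67

Convert each value to eighth notes: whole = 8; whole tied to half (whole + half) = 12; whole tied to half (whole + half) = 12; dotted quarter = 3; half = 4; whole tied to half (whole + half) = 12; quarter = 2; quarter = 2; dotted whole note = 12.
Total: 8 + 12 + 12 + 3 + 4 + 12 + 2 + 2 + 12 = 67 eighth notes.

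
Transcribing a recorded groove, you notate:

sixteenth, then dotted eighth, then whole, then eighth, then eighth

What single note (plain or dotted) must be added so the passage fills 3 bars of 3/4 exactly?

dotted half note

3 bars of 3/4 = 36 sixteenth notes.
Each duration in sixteenth notes: sixteenth = 1; dotted eighth = 3; whole = 16; eighth = 2; eighth = 2.
Altogether 1 + 3 + 16 + 2 + 2 = 24.
Remaining: 36 − 24 = 12 sixteenth notes, which is a dotted half note.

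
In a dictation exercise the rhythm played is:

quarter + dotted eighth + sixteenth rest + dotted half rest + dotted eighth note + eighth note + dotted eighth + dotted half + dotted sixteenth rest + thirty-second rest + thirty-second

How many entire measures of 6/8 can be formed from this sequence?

One bar of 6/8 = 24 thirty-second notes.
In thirty-second notes: quarter = 8; dotted eighth = 6; sixteenth rest = 2; dotted half rest = 24; dotted eighth note = 6; eighth note = 4; dotted eighth = 6; dotted half = 24; dotted sixteenth rest = 3; thirty-second rest = 1; thirty-second = 1.
Adding: 8 + 6 + 2 + 24 + 6 + 4 + 6 + 24 + 3 + 1 + 1 = 85.
85 ÷ 24 = 3 complete bars with 13 left over.

3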